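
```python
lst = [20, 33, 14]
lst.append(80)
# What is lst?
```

[20, 33, 14, 80]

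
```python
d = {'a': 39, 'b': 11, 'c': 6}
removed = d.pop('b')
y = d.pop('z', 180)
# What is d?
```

After line 1: d = {'a': 39, 'b': 11, 'c': 6}
After line 2 (pop 'b' returns 11): d = {'a': 39, 'c': 6}, removed = 11
After line 3 (pop 'z' missing, returns default 180): d = {'a': 39, 'c': 6}, y = 180

{'a': 39, 'c': 6}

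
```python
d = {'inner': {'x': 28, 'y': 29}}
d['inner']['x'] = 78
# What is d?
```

After line 1: d = {'inner': {'x': 28, 'y': 29}}
After line 2 (inner x overwritten): d = {'inner': {'x': 78, 'y': 29}}

{'inner': {'x': 78, 'y': 29}}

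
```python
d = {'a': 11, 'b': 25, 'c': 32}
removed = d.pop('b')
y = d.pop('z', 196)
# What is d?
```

After line 1: d = {'a': 11, 'b': 25, 'c': 32}
After line 2 (pop 'b' returns 25): d = {'a': 11, 'c': 32}, removed = 25
After line 3 (pop 'z' missing, returns default 196): d = {'a': 11, 'c': 32}, y = 196

{'a': 11, 'c': 32}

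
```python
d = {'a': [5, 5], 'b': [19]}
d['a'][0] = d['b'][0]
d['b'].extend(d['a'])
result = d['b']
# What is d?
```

After line 1: d = {'a': [5, 5], 'b': [19]}
After line 2 (a[0] = b[0] = 19): d = {'a': [19, 5], 'b': [19]}
After line 3 (b.extend(a) appends [19, 5]): d = {'a': [19, 5], 'b': [19, 19, 5]}
After line 4: result = d['b'] = [19, 19, 5]

{'a': [19, 5], 'b': [19, 19, 5]}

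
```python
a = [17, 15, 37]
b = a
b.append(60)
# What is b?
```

After line 1: a = [17, 15, 37]
After line 2 (b = a is an alias, same object): a = [17, 15, 37], b = [17, 15, 37]
After line 3 (b.append mutates the shared list): a = [17, 15, 37, 60], b = [17, 15, 37, 60]

[17, 15, 37, 60]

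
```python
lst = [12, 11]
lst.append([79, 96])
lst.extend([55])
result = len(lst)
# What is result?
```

After line 1: lst = [12, 11]
After line 2 (append adds [79, 96] as single element): lst = [12, 11, [79, 96]]
After line 3 (extend unpacks [55], adds 55): lst = [12, 11, [79, 96], 55]
After line 4: result = len(lst) = 4

4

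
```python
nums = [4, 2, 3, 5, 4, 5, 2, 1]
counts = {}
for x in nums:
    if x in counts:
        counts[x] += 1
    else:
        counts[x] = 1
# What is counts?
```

Initial: counts = {}, nums = [4, 2, 3, 5, 4, 5, 2, 1]
See 4: counts = {4: 1}
See 2: counts = {4: 1, 2: 1}
See 3: counts = {4: 1, 2: 1, 3: 1}
See 5: counts = {4: 1, 2: 1, 3: 1, 5: 1}
See 4: counts = {4: 2, 2: 1, 3: 1, 5: 1}
See 5: counts = {4: 2, 2: 1, 3: 1, 5: 2}
See 2: counts = {4: 2, 2: 2, 3: 1, 5: 2}
See 1: counts = {4: 2, 2: 2, 3: 1, 5: 2, 1: 1}

{4: 2, 2: 2, 3: 1, 5: 2, 1: 1}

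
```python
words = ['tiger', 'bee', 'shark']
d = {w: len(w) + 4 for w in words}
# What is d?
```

{'tiger': 9, 'bee': 7, 'shark': 9}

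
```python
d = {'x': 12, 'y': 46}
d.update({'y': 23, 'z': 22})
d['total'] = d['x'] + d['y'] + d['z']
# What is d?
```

After line 1: d = {'x': 12, 'y': 46}
After line 2 (y overwritten, z added): d = {'x': 12, 'y': 23, 'z': 22}
After line 3 (total = 12 + 23 + 22 = 57): d = {'x': 12, 'y': 23, 'z': 22, 'total': 57}

{'x': 12, 'y': 23, 'z': 22, 'total': 57}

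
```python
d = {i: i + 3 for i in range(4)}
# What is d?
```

{0: 3, 1: 4, 2: 5, 3: 6}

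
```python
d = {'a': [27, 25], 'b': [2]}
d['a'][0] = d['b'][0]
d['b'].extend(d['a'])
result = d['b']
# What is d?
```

After line 1: d = {'a': [27, 25], 'b': [2]}
After line 2 (a[0] = b[0] = 2): d = {'a': [2, 25], 'b': [2]}
After line 3 (b.extend(a) appends [2, 25]): d = {'a': [2, 25], 'b': [2, 2, 25]}
After line 4: result = d['b'] = [2, 2, 25]

{'a': [2, 25], 'b': [2, 2, 25]}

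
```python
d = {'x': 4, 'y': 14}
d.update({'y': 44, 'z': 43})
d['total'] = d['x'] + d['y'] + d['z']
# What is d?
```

After line 1: d = {'x': 4, 'y': 14}
After line 2 (y overwritten, z added): d = {'x': 4, 'y': 44, 'z': 43}
After line 3 (total = 4 + 44 + 43 = 91): d = {'x': 4, 'y': 44, 'z': 43, 'total': 91}

{'x': 4, 'y': 44, 'z': 43, 'total': 91}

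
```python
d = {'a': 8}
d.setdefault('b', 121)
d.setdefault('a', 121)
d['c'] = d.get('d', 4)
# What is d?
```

After line 1: d = {'a': 8}
After line 2 (setdefault adds 'b'=121): d = {'a': 8, 'b': 121}
After line 3 (setdefault 'a' no-op, already exists): d = {'a': 8, 'b': 121}
After line 4 (get('d', 4) returns default since 'd' not in d): d = {'a': 8, 'b': 121, 'c': 4}

{'a': 8, 'b': 121, 'c': 4}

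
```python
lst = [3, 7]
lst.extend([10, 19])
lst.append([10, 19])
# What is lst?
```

After line 1: lst = [3, 7]
After line 2 (extend unpacks [10, 19]): lst = [3, 7, 10, 19]
After line 3 (append adds [10, 19] as single element): lst = [3, 7, 10, 19, [10, 19]]

[3, 7, 10, 19, [10, 19]]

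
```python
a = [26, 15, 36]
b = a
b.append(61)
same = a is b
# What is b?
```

After line 1: a = [26, 15, 36]
After line 2 (b = a is an alias, same object): a = [26, 15, 36], b = [26, 15, 36]
After line 3 (b.append mutates the shared list): a = [26, 15, 36, 61], b = [26, 15, 36, 61]
After line 4 (same = a is b; same object -> True): same = True

[26, 15, 36, 61]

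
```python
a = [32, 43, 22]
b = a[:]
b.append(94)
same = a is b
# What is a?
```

After line 1: a = [32, 43, 22]
After line 2 (b = a[:] is a shallow copy, new object): a = [32, 43, 22], b = [32, 43, 22]
After line 3 (append only mutates b): a = [32, 43, 22], b = [32, 43, 22, 94]
After line 4 (same = a is b; different objects -> False): same = False

[32, 43, 22]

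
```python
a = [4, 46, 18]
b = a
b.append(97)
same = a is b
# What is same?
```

After line 1: a = [4, 46, 18]
After line 2 (b = a is an alias, same object): a = [4, 46, 18], b = [4, 46, 18]
After line 3 (b.append mutates the shared list): a = [4, 46, 18, 97], b = [4, 46, 18, 97]
After line 4 (same = a is b; same object -> True): same = True

True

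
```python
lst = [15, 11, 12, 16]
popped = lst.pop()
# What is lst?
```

[15, 11, 12]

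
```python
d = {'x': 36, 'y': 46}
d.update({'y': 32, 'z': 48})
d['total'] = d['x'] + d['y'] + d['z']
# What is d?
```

After line 1: d = {'x': 36, 'y': 46}
After line 2 (y overwritten, z added): d = {'x': 36, 'y': 32, 'z': 48}
After line 3 (total = 36 + 32 + 48 = 116): d = {'x': 36, 'y': 32, 'z': 48, 'total': 116}

{'x': 36, 'y': 32, 'z': 48, 'total': 116}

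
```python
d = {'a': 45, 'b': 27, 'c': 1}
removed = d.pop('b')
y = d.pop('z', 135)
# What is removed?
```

After line 1: d = {'a': 45, 'b': 27, 'c': 1}
After line 2 (pop 'b' returns 27): d = {'a': 45, 'c': 1}, removed = 27
After line 3 (pop 'z' missing, returns default 135): d = {'a': 45, 'c': 1}, y = 135

27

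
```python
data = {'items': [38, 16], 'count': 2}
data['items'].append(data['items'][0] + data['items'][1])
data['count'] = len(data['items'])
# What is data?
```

After line 1: data = {'items': [38, 16], 'count': 2}
After line 2 (append 38 + 16 = 54): data = {'items': [38, 16, 54], 'count': 2}
After line 3 (count = len(items) = 3): data = {'items': [38, 16, 54], 'count': 3}

{'items': [38, 16, 54], 'count': 3}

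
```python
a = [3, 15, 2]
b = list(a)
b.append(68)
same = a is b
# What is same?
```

After line 1: a = [3, 15, 2]
After line 2 (b = list(a) is a shallow copy, new object): a = [3, 15, 2], b = [3, 15, 2]
After line 3 (append only mutates b): a = [3, 15, 2], b = [3, 15, 2, 68]
After line 4 (same = a is b; different objects -> False): same = False

False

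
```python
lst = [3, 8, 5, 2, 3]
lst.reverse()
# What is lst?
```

[3, 2, 5, 8, 3]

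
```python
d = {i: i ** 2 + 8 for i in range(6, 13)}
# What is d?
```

{6: 44, 7: 57, 8: 72, 9: 89, 10: 108, 11: 129, 12: 152}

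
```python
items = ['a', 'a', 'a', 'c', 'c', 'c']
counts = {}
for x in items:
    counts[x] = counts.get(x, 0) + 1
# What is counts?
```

Initial: counts = {}, items = ['a', 'a', 'a', 'c', 'c', 'c']
See 'a': counts = {'a': 1}
See 'a': counts = {'a': 2}
See 'a': counts = {'a': 3}
See 'c': counts = {'a': 3, 'c': 1}
See 'c': counts = {'a': 3, 'c': 2}
See 'c': counts = {'a': 3, 'c': 3}

{'a': 3, 'c': 3}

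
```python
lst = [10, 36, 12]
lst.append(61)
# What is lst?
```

[10, 36, 12, 61]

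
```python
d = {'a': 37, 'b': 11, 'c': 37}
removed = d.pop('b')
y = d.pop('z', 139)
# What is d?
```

After line 1: d = {'a': 37, 'b': 11, 'c': 37}
After line 2 (pop 'b' returns 11): d = {'a': 37, 'c': 37}, removed = 11
After line 3 (pop 'z' missing, returns default 139): d = {'a': 37, 'c': 37}, y = 139

{'a': 37, 'c': 37}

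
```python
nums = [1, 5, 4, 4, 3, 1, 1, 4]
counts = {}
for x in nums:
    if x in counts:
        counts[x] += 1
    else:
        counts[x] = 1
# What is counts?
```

Initial: counts = {}, nums = [1, 5, 4, 4, 3, 1, 1, 4]
See 1: counts = {1: 1}
See 5: counts = {1: 1, 5: 1}
See 4: counts = {1: 1, 5: 1, 4: 1}
See 4: counts = {1: 1, 5: 1, 4: 2}
See 3: counts = {1: 1, 5: 1, 4: 2, 3: 1}
See 1: counts = {1: 2, 5: 1, 4: 2, 3: 1}
See 1: counts = {1: 3, 5: 1, 4: 2, 3: 1}
See 4: counts = {1: 3, 5: 1, 4: 3, 3: 1}

{1: 3, 5: 1, 4: 3, 3: 1}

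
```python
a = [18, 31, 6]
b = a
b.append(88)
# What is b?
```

After line 1: a = [18, 31, 6]
After line 2 (b = a is an alias, same object): a = [18, 31, 6], b = [18, 31, 6]
After line 3 (b.append mutates the shared list): a = [18, 31, 6, 88], b = [18, 31, 6, 88]

[18, 31, 6, 88]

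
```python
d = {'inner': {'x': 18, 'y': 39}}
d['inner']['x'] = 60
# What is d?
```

After line 1: d = {'inner': {'x': 18, 'y': 39}}
After line 2 (inner x overwritten): d = {'inner': {'x': 60, 'y': 39}}

{'inner': {'x': 60, 'y': 39}}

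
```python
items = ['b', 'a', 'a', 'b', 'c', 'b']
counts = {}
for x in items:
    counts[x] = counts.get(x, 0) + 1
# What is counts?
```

Initial: counts = {}, items = ['b', 'a', 'a', 'b', 'c', 'b']
See 'b': counts = {'b': 1}
See 'a': counts = {'b': 1, 'a': 1}
See 'a': counts = {'b': 1, 'a': 2}
See 'b': counts = {'b': 2, 'a': 2}
See 'c': counts = {'b': 2, 'a': 2, 'c': 1}
See 'b': counts = {'b': 3, 'a': 2, 'c': 1}

{'b': 3, 'a': 2, 'c': 1}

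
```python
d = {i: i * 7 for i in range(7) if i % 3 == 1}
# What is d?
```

{1: 7, 4: 28}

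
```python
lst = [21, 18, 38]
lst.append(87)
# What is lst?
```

[21, 18, 38, 87]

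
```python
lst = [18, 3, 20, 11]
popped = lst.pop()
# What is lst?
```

[18, 3, 20]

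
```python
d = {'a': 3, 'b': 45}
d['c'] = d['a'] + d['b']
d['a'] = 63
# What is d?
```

After line 1: d = {'a': 3, 'b': 45}
After line 2 (d['c'] = 3 + 45): d = {'a': 3, 'b': 45, 'c': 48}
After line 3: d = {'a': 63, 'b': 45, 'c': 48}

{'a': 63, 'b': 45, 'c': 48}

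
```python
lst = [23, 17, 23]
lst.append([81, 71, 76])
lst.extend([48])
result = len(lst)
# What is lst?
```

After line 1: lst = [23, 17, 23]
After line 2 (append adds [81, 71, 76] as single element): lst = [23, 17, 23, [81, 71, 76]]
After line 3 (extend unpacks [48], adds 48): lst = [23, 17, 23, [81, 71, 76], 48]
After line 4: result = len(lst) = 5

[23, 17, 23, [81, 71, 76], 48]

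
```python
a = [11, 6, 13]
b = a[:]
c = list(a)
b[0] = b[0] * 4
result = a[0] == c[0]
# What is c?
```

After line 1: a = [11, 6, 13]
After line 2 (b = a[:], copy): a = [11, 6, 13], b = [11, 6, 13]
After line 3 (c = list(a) is a copy, new object): c = [11, 6, 13]
After line 4 (b[0] = 11 * 4 = 44; only b mutates (copy)): a = [11, 6, 13], b = [44, 6, 13], c = [11, 6, 13]
After line 5 (a[0] = 11, c[0] = 11; result = True)

[11, 6, 13]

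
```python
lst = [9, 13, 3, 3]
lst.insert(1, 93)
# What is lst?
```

[9, 93, 13, 3, 3]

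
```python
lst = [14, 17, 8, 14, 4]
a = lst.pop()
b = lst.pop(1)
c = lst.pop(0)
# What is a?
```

After line 1: lst = [14, 17, 8, 14, 4]
After line 2 (pop() -> a = 4): lst = [14, 17, 8, 14]
After line 3 (pop(1) -> b = 17): lst = [14, 8, 14]
After line 4 (pop(0) -> c = 14): lst = [8, 14]

4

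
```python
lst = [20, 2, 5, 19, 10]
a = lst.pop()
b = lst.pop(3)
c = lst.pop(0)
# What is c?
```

After line 1: lst = [20, 2, 5, 19, 10]
After line 2 (pop() -> a = 10): lst = [20, 2, 5, 19]
After line 3 (pop(3) -> b = 19): lst = [20, 2, 5]
After line 4 (pop(0) -> c = 20): lst = [2, 5]

20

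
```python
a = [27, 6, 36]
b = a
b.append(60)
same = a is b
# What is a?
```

After line 1: a = [27, 6, 36]
After line 2 (b = a is an alias, same object): a = [27, 6, 36], b = [27, 6, 36]
After line 3 (b.append mutates the shared list): a = [27, 6, 36, 60], b = [27, 6, 36, 60]
After line 4 (same = a is b; same object -> True): same = True

[27, 6, 36, 60]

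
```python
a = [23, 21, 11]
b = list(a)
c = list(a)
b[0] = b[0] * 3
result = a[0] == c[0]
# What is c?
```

After line 1: a = [23, 21, 11]
After line 2 (b = list(a), copy): a = [23, 21, 11], b = [23, 21, 11]
After line 3 (c = list(a) is a copy, new object): c = [23, 21, 11]
After line 4 (b[0] = 23 * 3 = 69; only b mutates (copy)): a = [23, 21, 11], b = [69, 21, 11], c = [23, 21, 11]
After line 5 (a[0] = 23, c[0] = 23; result = True)

[23, 21, 11]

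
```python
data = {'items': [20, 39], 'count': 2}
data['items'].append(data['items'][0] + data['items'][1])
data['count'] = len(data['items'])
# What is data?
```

After line 1: data = {'items': [20, 39], 'count': 2}
After line 2 (append 20 + 39 = 59): data = {'items': [20, 39, 59], 'count': 2}
After line 3 (count = len(items) = 3): data = {'items': [20, 39, 59], 'count': 3}

{'items': [20, 39, 59], 'count': 3}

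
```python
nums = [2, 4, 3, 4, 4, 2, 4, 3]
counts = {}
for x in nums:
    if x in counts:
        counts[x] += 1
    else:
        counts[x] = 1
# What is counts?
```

Initial: counts = {}, nums = [2, 4, 3, 4, 4, 2, 4, 3]
See 2: counts = {2: 1}
See 4: counts = {2: 1, 4: 1}
See 3: counts = {2: 1, 4: 1, 3: 1}
See 4: counts = {2: 1, 4: 2, 3: 1}
See 4: counts = {2: 1, 4: 3, 3: 1}
See 2: counts = {2: 2, 4: 3, 3: 1}
See 4: counts = {2: 2, 4: 4, 3: 1}
See 3: counts = {2: 2, 4: 4, 3: 2}

{2: 2, 4: 4, 3: 2}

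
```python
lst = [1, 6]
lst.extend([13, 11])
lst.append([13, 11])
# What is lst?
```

After line 1: lst = [1, 6]
After line 2 (extend unpacks [13, 11]): lst = [1, 6, 13, 11]
After line 3 (append adds [13, 11] as single element): lst = [1, 6, 13, 11, [13, 11]]

[1, 6, 13, 11, [13, 11]]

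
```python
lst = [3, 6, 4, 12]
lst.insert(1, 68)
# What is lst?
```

[3, 68, 6, 4, 12]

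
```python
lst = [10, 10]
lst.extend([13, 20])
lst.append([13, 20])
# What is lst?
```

After line 1: lst = [10, 10]
After line 2 (extend unpacks [13, 20]): lst = [10, 10, 13, 20]
After line 3 (append adds [13, 20] as single element): lst = [10, 10, 13, 20, [13, 20]]

[10, 10, 13, 20, [13, 20]]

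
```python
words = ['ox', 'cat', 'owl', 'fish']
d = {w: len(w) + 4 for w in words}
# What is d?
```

{'ox': 6, 'cat': 7, 'owl': 7, 'fish': 8}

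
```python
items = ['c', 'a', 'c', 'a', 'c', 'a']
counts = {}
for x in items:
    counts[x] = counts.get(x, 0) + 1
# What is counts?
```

Initial: counts = {}, items = ['c', 'a', 'c', 'a', 'c', 'a']
See 'c': counts = {'c': 1}
See 'a': counts = {'c': 1, 'a': 1}
See 'c': counts = {'c': 2, 'a': 1}
See 'a': counts = {'c': 2, 'a': 2}
See 'c': counts = {'c': 3, 'a': 2}
See 'a': counts = {'c': 3, 'a': 3}

{'c': 3, 'a': 3}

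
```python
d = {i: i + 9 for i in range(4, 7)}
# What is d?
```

{4: 13, 5: 14, 6: 15}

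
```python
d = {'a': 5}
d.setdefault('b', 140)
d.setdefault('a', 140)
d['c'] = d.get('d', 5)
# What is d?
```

After line 1: d = {'a': 5}
After line 2 (setdefault adds 'b'=140): d = {'a': 5, 'b': 140}
After line 3 (setdefault 'a' no-op, already exists): d = {'a': 5, 'b': 140}
After line 4 (get('d', 5) returns default since 'd' not in d): d = {'a': 5, 'b': 140, 'c': 5}

{'a': 5, 'b': 140, 'c': 5}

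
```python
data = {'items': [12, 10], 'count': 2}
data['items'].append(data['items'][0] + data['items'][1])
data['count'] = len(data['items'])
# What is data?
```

After line 1: data = {'items': [12, 10], 'count': 2}
After line 2 (append 12 + 10 = 22): data = {'items': [12, 10, 22], 'count': 2}
After line 3 (count = len(items) = 3): data = {'items': [12, 10, 22], 'count': 3}

{'items': [12, 10, 22], 'count': 3}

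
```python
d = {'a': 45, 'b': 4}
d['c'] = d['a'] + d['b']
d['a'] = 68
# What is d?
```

After line 1: d = {'a': 45, 'b': 4}
After line 2 (d['c'] = 45 + 4): d = {'a': 45, 'b': 4, 'c': 49}
After line 3: d = {'a': 68, 'b': 4, 'c': 49}

{'a': 68, 'b': 4, 'c': 49}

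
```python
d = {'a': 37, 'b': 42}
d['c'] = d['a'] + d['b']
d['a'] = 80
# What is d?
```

After line 1: d = {'a': 37, 'b': 42}
After line 2 (d['c'] = 37 + 42): d = {'a': 37, 'b': 42, 'c': 79}
After line 3: d = {'a': 80, 'b': 42, 'c': 79}

{'a': 80, 'b': 42, 'c': 79}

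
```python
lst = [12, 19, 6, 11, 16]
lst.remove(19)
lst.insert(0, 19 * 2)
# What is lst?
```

After line 1: lst = [12, 19, 6, 11, 16]
After line 2 (remove first 19): lst = [12, 6, 11, 16]
After line 3 (insert 38 at index 0): lst = [38, 12, 6, 11, 16]

[38, 12, 6, 11, 16]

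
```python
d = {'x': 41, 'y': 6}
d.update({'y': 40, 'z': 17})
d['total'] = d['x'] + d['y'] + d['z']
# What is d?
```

After line 1: d = {'x': 41, 'y': 6}
After line 2 (y overwritten, z added): d = {'x': 41, 'y': 40, 'z': 17}
After line 3 (total = 41 + 40 + 17 = 98): d = {'x': 41, 'y': 40, 'z': 17, 'total': 98}

{'x': 41, 'y': 40, 'z': 17, 'total': 98}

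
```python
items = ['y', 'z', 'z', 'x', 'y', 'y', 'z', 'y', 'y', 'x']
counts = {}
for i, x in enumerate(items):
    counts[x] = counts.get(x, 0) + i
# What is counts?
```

Initial: counts = {}, items = ['y', 'z', 'z', 'x', 'y', 'y', 'z', 'y', 'y', 'x']
i=0, x='y': counts = {'y': 0}
i=1, x='z': counts = {'y': 0, 'z': 1}
i=2, x='z': counts = {'y': 0, 'z': 3}
i=3, x='x': counts = {'y': 0, 'z': 3, 'x': 3}
i=4, x='y': counts = {'y': 4, 'z': 3, 'x': 3}
i=5, x='y': counts = {'y': 9, 'z': 3, 'x': 3}
i=6, x='z': counts = {'y': 9, 'z': 9, 'x': 3}
i=7, x='y': counts = {'y': 16, 'z': 9, 'x': 3}
i=8, x='y': counts = {'y': 24, 'z': 9, 'x': 3}
i=9, x='x': counts = {'y': 24, 'z': 9, 'x': 12}

{'y': 24, 'z': 9, 'x': 12}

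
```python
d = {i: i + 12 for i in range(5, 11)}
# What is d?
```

{5: 17, 6: 18, 7: 19, 8: 20, 9: 21, 10: 22}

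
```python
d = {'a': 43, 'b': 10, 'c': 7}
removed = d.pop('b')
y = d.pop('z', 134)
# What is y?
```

After line 1: d = {'a': 43, 'b': 10, 'c': 7}
After line 2 (pop 'b' returns 10): d = {'a': 43, 'c': 7}, removed = 10
After line 3 (pop 'z' missing, returns default 134): d = {'a': 43, 'c': 7}, y = 134

134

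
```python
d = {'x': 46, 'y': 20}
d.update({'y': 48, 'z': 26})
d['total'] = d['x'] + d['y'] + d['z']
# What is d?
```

After line 1: d = {'x': 46, 'y': 20}
After line 2 (y overwritten, z added): d = {'x': 46, 'y': 48, 'z': 26}
After line 3 (total = 46 + 48 + 26 = 120): d = {'x': 46, 'y': 48, 'z': 26, 'total': 120}

{'x': 46, 'y': 48, 'z': 26, 'total': 120}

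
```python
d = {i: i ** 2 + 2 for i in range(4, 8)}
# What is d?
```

{4: 18, 5: 27, 6: 38, 7: 51}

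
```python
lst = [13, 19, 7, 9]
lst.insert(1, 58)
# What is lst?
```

[13, 58, 19, 7, 9]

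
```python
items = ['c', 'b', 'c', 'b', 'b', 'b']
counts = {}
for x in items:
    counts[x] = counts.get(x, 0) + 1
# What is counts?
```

Initial: counts = {}, items = ['c', 'b', 'c', 'b', 'b', 'b']
See 'c': counts = {'c': 1}
See 'b': counts = {'c': 1, 'b': 1}
See 'c': counts = {'c': 2, 'b': 1}
See 'b': counts = {'c': 2, 'b': 2}
See 'b': counts = {'c': 2, 'b': 3}
See 'b': counts = {'c': 2, 'b': 4}

{'c': 2, 'b': 4}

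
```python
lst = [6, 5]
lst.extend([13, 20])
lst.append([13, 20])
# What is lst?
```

After line 1: lst = [6, 5]
After line 2 (extend unpacks [13, 20]): lst = [6, 5, 13, 20]
After line 3 (append adds [13, 20] as single element): lst = [6, 5, 13, 20, [13, 20]]

[6, 5, 13, 20, [13, 20]]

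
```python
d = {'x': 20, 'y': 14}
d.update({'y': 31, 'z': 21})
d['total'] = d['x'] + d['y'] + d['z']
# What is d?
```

After line 1: d = {'x': 20, 'y': 14}
After line 2 (y overwritten, z added): d = {'x': 20, 'y': 31, 'z': 21}
After line 3 (total = 20 + 31 + 21 = 72): d = {'x': 20, 'y': 31, 'z': 21, 'total': 72}

{'x': 20, 'y': 31, 'z': 21, 'total': 72}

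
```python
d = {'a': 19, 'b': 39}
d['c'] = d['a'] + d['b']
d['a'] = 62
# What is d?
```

After line 1: d = {'a': 19, 'b': 39}
After line 2 (d['c'] = 19 + 39): d = {'a': 19, 'b': 39, 'c': 58}
After line 3: d = {'a': 62, 'b': 39, 'c': 58}

{'a': 62, 'b': 39, 'c': 58}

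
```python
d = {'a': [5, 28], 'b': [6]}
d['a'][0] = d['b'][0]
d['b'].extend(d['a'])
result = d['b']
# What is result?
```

After line 1: d = {'a': [5, 28], 'b': [6]}
After line 2 (a[0] = b[0] = 6): d = {'a': [6, 28], 'b': [6]}
After line 3 (b.extend(a) appends [6, 28]): d = {'a': [6, 28], 'b': [6, 6, 28]}
After line 4: result = d['b'] = [6, 6, 28]

[6, 6, 28]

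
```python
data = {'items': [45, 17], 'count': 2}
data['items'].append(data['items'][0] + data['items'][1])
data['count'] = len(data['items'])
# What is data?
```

After line 1: data = {'items': [45, 17], 'count': 2}
After line 2 (append 45 + 17 = 62): data = {'items': [45, 17, 62], 'count': 2}
After line 3 (count = len(items) = 3): data = {'items': [45, 17, 62], 'count': 3}

{'items': [45, 17, 62], 'count': 3}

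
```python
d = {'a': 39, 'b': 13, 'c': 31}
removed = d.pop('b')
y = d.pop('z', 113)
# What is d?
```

After line 1: d = {'a': 39, 'b': 13, 'c': 31}
After line 2 (pop 'b' returns 13): d = {'a': 39, 'c': 31}, removed = 13
After line 3 (pop 'z' missing, returns default 113): d = {'a': 39, 'c': 31}, y = 113

{'a': 39, 'c': 31}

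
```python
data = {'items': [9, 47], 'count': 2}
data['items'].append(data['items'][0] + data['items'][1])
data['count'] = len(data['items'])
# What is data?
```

After line 1: data = {'items': [9, 47], 'count': 2}
After line 2 (append 9 + 47 = 56): data = {'items': [9, 47, 56], 'count': 2}
After line 3 (count = len(items) = 3): data = {'items': [9, 47, 56], 'count': 3}

{'items': [9, 47, 56], 'count': 3}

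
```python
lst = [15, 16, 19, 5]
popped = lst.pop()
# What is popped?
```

5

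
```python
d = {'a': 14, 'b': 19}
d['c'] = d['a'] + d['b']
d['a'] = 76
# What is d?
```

After line 1: d = {'a': 14, 'b': 19}
After line 2 (d['c'] = 14 + 19): d = {'a': 14, 'b': 19, 'c': 33}
After line 3: d = {'a': 76, 'b': 19, 'c': 33}

{'a': 76, 'b': 19, 'c': 33}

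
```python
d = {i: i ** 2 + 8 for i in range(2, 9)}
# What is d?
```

{2: 12, 3: 17, 4: 24, 5: 33, 6: 44, 7: 57, 8: 72}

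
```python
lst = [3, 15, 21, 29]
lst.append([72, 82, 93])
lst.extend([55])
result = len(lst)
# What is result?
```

After line 1: lst = [3, 15, 21, 29]
After line 2 (append adds [72, 82, 93] as single element): lst = [3, 15, 21, 29, [72, 82, 93]]
After line 3 (extend unpacks [55], adds 55): lst = [3, 15, 21, 29, [72, 82, 93], 55]
After line 4: result = len(lst) = 6

6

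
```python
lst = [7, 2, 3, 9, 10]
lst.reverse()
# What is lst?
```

[10, 9, 3, 2, 7]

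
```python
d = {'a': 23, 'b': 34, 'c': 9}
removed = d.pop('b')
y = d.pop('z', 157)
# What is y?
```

After line 1: d = {'a': 23, 'b': 34, 'c': 9}
After line 2 (pop 'b' returns 34): d = {'a': 23, 'c': 9}, removed = 34
After line 3 (pop 'z' missing, returns default 157): d = {'a': 23, 'c': 9}, y = 157

157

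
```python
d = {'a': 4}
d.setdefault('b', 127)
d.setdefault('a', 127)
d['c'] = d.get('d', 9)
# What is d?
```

After line 1: d = {'a': 4}
After line 2 (setdefault adds 'b'=127): d = {'a': 4, 'b': 127}
After line 3 (setdefault 'a' no-op, already exists): d = {'a': 4, 'b': 127}
After line 4 (get('d', 9) returns default since 'd' not in d): d = {'a': 4, 'b': 127, 'c': 9}

{'a': 4, 'b': 127, 'c': 9}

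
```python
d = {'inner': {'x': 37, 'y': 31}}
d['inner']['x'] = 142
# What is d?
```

After line 1: d = {'inner': {'x': 37, 'y': 31}}
After line 2 (inner x overwritten): d = {'inner': {'x': 142, 'y': 31}}

{'inner': {'x': 142, 'y': 31}}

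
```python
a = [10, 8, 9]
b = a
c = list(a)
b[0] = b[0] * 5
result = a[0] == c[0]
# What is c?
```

After line 1: a = [10, 8, 9]
After line 2 (b = a, alias): a = [10, 8, 9], b = [10, 8, 9]
After line 3 (c = list(a) is a copy, new object): c = [10, 8, 9]
After line 4 (b[0] = 10 * 5 = 50; mutates shared a/b): a = b = [50, 8, 9], c = [10, 8, 9]
After line 5 (a[0] = 50, c[0] = 10; result = False)

[10, 8, 9]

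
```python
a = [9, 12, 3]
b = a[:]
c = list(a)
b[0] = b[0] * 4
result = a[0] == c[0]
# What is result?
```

After line 1: a = [9, 12, 3]
After line 2 (b = a[:], copy): a = [9, 12, 3], b = [9, 12, 3]
After line 3 (c = list(a) is a copy, new object): c = [9, 12, 3]
After line 4 (b[0] = 9 * 4 = 36; only b mutates (copy)): a = [9, 12, 3], b = [36, 12, 3], c = [9, 12, 3]
After line 5 (a[0] = 9, c[0] = 9; result = True)

True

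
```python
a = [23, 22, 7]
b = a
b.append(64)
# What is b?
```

After line 1: a = [23, 22, 7]
After line 2 (b = a is an alias, same object): a = [23, 22, 7], b = [23, 22, 7]
After line 3 (b.append mutates the shared list): a = [23, 22, 7, 64], b = [23, 22, 7, 64]

[23, 22, 7, 64]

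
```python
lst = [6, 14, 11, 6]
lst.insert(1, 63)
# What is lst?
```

[6, 63, 14, 11, 6]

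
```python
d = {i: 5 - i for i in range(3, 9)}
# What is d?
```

{3: 2, 4: 1, 5: 0, 6: -1, 7: -2, 8: -3}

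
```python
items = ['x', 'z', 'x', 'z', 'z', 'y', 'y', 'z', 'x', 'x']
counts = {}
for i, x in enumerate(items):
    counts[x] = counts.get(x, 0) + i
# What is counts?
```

Initial: counts = {}, items = ['x', 'z', 'x', 'z', 'z', 'y', 'y', 'z', 'x', 'x']
i=0, x='x': counts = {'x': 0}
i=1, x='z': counts = {'x': 0, 'z': 1}
i=2, x='x': counts = {'x': 2, 'z': 1}
i=3, x='z': counts = {'x': 2, 'z': 4}
i=4, x='z': counts = {'x': 2, 'z': 8}
i=5, x='y': counts = {'x': 2, 'z': 8, 'y': 5}
i=6, x='y': counts = {'x': 2, 'z': 8, 'y': 11}
i=7, x='z': counts = {'x': 2, 'z': 15, 'y': 11}
i=8, x='x': counts = {'x': 10, 'z': 15, 'y': 11}
i=9, x='x': counts = {'x': 19, 'z': 15, 'y': 11}

{'x': 19, 'z': 15, 'y': 11}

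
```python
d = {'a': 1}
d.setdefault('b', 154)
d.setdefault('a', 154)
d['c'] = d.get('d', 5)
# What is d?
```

After line 1: d = {'a': 1}
After line 2 (setdefault adds 'b'=154): d = {'a': 1, 'b': 154}
After line 3 (setdefault 'a' no-op, already exists): d = {'a': 1, 'b': 154}
After line 4 (get('d', 5) returns default since 'd' not in d): d = {'a': 1, 'b': 154, 'c': 5}

{'a': 1, 'b': 154, 'c': 5}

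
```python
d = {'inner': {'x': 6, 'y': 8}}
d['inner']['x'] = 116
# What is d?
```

After line 1: d = {'inner': {'x': 6, 'y': 8}}
After line 2 (inner x overwritten): d = {'inner': {'x': 116, 'y': 8}}

{'inner': {'x': 116, 'y': 8}}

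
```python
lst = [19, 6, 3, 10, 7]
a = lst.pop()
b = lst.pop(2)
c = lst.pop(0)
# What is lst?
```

After line 1: lst = [19, 6, 3, 10, 7]
After line 2 (pop() -> a = 7): lst = [19, 6, 3, 10]
After line 3 (pop(2) -> b = 3): lst = [19, 6, 10]
After line 4 (pop(0) -> c = 19): lst = [6, 10]

[6, 10]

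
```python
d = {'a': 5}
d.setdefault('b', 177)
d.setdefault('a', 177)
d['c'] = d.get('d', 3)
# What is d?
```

After line 1: d = {'a': 5}
After line 2 (setdefault adds 'b'=177): d = {'a': 5, 'b': 177}
After line 3 (setdefault 'a' no-op, already exists): d = {'a': 5, 'b': 177}
After line 4 (get('d', 3) returns default since 'd' not in d): d = {'a': 5, 'b': 177, 'c': 3}

{'a': 5, 'b': 177, 'c': 3}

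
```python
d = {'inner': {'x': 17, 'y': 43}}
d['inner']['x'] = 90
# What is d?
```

After line 1: d = {'inner': {'x': 17, 'y': 43}}
After line 2 (inner x overwritten): d = {'inner': {'x': 90, 'y': 43}}

{'inner': {'x': 90, 'y': 43}}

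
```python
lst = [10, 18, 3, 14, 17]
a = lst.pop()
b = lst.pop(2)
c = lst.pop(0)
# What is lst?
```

After line 1: lst = [10, 18, 3, 14, 17]
After line 2 (pop() -> a = 17): lst = [10, 18, 3, 14]
After line 3 (pop(2) -> b = 3): lst = [10, 18, 14]
After line 4 (pop(0) -> c = 10): lst = [18, 14]

[18, 14]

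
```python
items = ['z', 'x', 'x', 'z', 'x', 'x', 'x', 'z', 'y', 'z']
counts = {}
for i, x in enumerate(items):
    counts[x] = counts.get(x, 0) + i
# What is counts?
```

Initial: counts = {}, items = ['z', 'x', 'x', 'z', 'x', 'x', 'x', 'z', 'y', 'z']
i=0, x='z': counts = {'z': 0}
i=1, x='x': counts = {'z': 0, 'x': 1}
i=2, x='x': counts = {'z': 0, 'x': 3}
i=3, x='z': counts = {'z': 3, 'x': 3}
i=4, x='x': counts = {'z': 3, 'x': 7}
i=5, x='x': counts = {'z': 3, 'x': 12}
i=6, x='x': counts = {'z': 3, 'x': 18}
i=7, x='z': counts = {'z': 10, 'x': 18}
i=8, x='y': counts = {'z': 10, 'x': 18, 'y': 8}
i=9, x='z': counts = {'z': 19, 'x': 18, 'y': 8}

{'z': 19, 'x': 18, 'y': 8}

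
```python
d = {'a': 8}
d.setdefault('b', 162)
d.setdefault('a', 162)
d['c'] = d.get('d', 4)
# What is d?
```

After line 1: d = {'a': 8}
After line 2 (setdefault adds 'b'=162): d = {'a': 8, 'b': 162}
After line 3 (setdefault 'a' no-op, already exists): d = {'a': 8, 'b': 162}
After line 4 (get('d', 4) returns default since 'd' not in d): d = {'a': 8, 'b': 162, 'c': 4}

{'a': 8, 'b': 162, 'c': 4}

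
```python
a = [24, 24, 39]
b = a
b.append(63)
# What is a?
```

After line 1: a = [24, 24, 39]
After line 2 (b = a is an alias, same object): a = [24, 24, 39], b = [24, 24, 39]
After line 3 (b.append mutates the shared list): a = [24, 24, 39, 63], b = [24, 24, 39, 63]

[24, 24, 39, 63]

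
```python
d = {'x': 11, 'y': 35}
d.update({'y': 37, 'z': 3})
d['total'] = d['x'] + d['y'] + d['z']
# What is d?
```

After line 1: d = {'x': 11, 'y': 35}
After line 2 (y overwritten, z added): d = {'x': 11, 'y': 37, 'z': 3}
After line 3 (total = 11 + 37 + 3 = 51): d = {'x': 11, 'y': 37, 'z': 3, 'total': 51}

{'x': 11, 'y': 37, 'z': 3, 'total': 51}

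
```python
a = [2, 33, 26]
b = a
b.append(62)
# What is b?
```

After line 1: a = [2, 33, 26]
After line 2 (b = a is an alias, same object): a = [2, 33, 26], b = [2, 33, 26]
After line 3 (b.append mutates the shared list): a = [2, 33, 26, 62], b = [2, 33, 26, 62]

[2, 33, 26, 62]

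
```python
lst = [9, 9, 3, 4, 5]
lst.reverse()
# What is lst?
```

[5, 4, 3, 9, 9]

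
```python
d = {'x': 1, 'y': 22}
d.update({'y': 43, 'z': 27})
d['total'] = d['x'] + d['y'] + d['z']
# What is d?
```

After line 1: d = {'x': 1, 'y': 22}
After line 2 (y overwritten, z added): d = {'x': 1, 'y': 43, 'z': 27}
After line 3 (total = 1 + 43 + 27 = 71): d = {'x': 1, 'y': 43, 'z': 27, 'total': 71}

{'x': 1, 'y': 43, 'z': 27, 'total': 71}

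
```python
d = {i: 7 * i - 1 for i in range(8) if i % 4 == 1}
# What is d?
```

{1: 6, 5: 34}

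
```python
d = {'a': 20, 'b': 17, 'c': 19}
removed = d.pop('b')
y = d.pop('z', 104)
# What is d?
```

After line 1: d = {'a': 20, 'b': 17, 'c': 19}
After line 2 (pop 'b' returns 17): d = {'a': 20, 'c': 19}, removed = 17
After line 3 (pop 'z' missing, returns default 104): d = {'a': 20, 'c': 19}, y = 104

{'a': 20, 'c': 19}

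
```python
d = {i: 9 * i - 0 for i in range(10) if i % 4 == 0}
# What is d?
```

{0: 0, 4: 36, 8: 72}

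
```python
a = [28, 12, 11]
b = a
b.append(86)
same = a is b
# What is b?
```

After line 1: a = [28, 12, 11]
After line 2 (b = a is an alias, same object): a = [28, 12, 11], b = [28, 12, 11]
After line 3 (b.append mutates the shared list): a = [28, 12, 11, 86], b = [28, 12, 11, 86]
After line 4 (same = a is b; same object -> True): same = True

[28, 12, 11, 86]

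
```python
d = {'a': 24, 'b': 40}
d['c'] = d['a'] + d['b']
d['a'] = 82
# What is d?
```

After line 1: d = {'a': 24, 'b': 40}
After line 2 (d['c'] = 24 + 40): d = {'a': 24, 'b': 40, 'c': 64}
After line 3: d = {'a': 82, 'b': 40, 'c': 64}

{'a': 82, 'b': 40, 'c': 64}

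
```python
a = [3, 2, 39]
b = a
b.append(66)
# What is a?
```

After line 1: a = [3, 2, 39]
After line 2 (b = a is an alias, same object): a = [3, 2, 39], b = [3, 2, 39]
After line 3 (b.append mutates the shared list): a = [3, 2, 39, 66], b = [3, 2, 39, 66]

[3, 2, 39, 66]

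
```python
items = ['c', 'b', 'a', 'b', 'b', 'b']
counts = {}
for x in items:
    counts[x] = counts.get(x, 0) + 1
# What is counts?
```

Initial: counts = {}, items = ['c', 'b', 'a', 'b', 'b', 'b']
See 'c': counts = {'c': 1}
See 'b': counts = {'c': 1, 'b': 1}
See 'a': counts = {'c': 1, 'b': 1, 'a': 1}
See 'b': counts = {'c': 1, 'b': 2, 'a': 1}
See 'b': counts = {'c': 1, 'b': 3, 'a': 1}
See 'b': counts = {'c': 1, 'b': 4, 'a': 1}

{'c': 1, 'b': 4, 'a': 1}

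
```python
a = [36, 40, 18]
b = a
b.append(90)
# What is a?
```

After line 1: a = [36, 40, 18]
After line 2 (b = a is an alias, same object): a = [36, 40, 18], b = [36, 40, 18]
After line 3 (b.append mutates the shared list): a = [36, 40, 18, 90], b = [36, 40, 18, 90]

[36, 40, 18, 90]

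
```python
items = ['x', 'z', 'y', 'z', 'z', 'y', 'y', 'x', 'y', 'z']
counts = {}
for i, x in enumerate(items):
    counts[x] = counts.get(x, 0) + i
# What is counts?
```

Initial: counts = {}, items = ['x', 'z', 'y', 'z', 'z', 'y', 'y', 'x', 'y', 'z']
i=0, x='x': counts = {'x': 0}
i=1, x='z': counts = {'x': 0, 'z': 1}
i=2, x='y': counts = {'x': 0, 'z': 1, 'y': 2}
i=3, x='z': counts = {'x': 0, 'z': 4, 'y': 2}
i=4, x='z': counts = {'x': 0, 'z': 8, 'y': 2}
i=5, x='y': counts = {'x': 0, 'z': 8, 'y': 7}
i=6, x='y': counts = {'x': 0, 'z': 8, 'y': 13}
i=7, x='x': counts = {'x': 7, 'z': 8, 'y': 13}
i=8, x='y': counts = {'x': 7, 'z': 8, 'y': 21}
i=9, x='z': counts = {'x': 7, 'z': 17, 'y': 21}

{'x': 7, 'z': 17, 'y': 21}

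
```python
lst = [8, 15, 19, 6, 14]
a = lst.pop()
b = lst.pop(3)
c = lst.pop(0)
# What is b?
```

After line 1: lst = [8, 15, 19, 6, 14]
After line 2 (pop() -> a = 14): lst = [8, 15, 19, 6]
After line 3 (pop(3) -> b = 6): lst = [8, 15, 19]
After line 4 (pop(0) -> c = 8): lst = [15, 19]

6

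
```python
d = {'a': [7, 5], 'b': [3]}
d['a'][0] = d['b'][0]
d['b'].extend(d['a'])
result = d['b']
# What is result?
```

After line 1: d = {'a': [7, 5], 'b': [3]}
After line 2 (a[0] = b[0] = 3): d = {'a': [3, 5], 'b': [3]}
After line 3 (b.extend(a) appends [3, 5]): d = {'a': [3, 5], 'b': [3, 3, 5]}
After line 4: result = d['b'] = [3, 3, 5]

[3, 3, 5]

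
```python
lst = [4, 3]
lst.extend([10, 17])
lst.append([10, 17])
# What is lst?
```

After line 1: lst = [4, 3]
After line 2 (extend unpacks [10, 17]): lst = [4, 3, 10, 17]
After line 3 (append adds [10, 17] as single element): lst = [4, 3, 10, 17, [10, 17]]

[4, 3, 10, 17, [10, 17]]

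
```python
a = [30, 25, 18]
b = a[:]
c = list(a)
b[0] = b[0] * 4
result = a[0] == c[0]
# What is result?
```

After line 1: a = [30, 25, 18]
After line 2 (b = a[:], copy): a = [30, 25, 18], b = [30, 25, 18]
After line 3 (c = list(a) is a copy, new object): c = [30, 25, 18]
After line 4 (b[0] = 30 * 4 = 120; only b mutates (copy)): a = [30, 25, 18], b = [120, 25, 18], c = [30, 25, 18]
After line 5 (a[0] = 30, c[0] = 30; result = True)

True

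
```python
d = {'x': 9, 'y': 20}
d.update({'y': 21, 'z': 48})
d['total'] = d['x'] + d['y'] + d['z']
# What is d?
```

After line 1: d = {'x': 9, 'y': 20}
After line 2 (y overwritten, z added): d = {'x': 9, 'y': 21, 'z': 48}
After line 3 (total = 9 + 21 + 48 = 78): d = {'x': 9, 'y': 21, 'z': 48, 'total': 78}

{'x': 9, 'y': 21, 'z': 48, 'total': 78}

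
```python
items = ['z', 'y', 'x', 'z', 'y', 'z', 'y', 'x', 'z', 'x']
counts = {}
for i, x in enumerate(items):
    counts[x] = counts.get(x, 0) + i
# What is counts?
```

Initial: counts = {}, items = ['z', 'y', 'x', 'z', 'y', 'z', 'y', 'x', 'z', 'x']
i=0, x='z': counts = {'z': 0}
i=1, x='y': counts = {'z': 0, 'y': 1}
i=2, x='x': counts = {'z': 0, 'y': 1, 'x': 2}
i=3, x='z': counts = {'z': 3, 'y': 1, 'x': 2}
i=4, x='y': counts = {'z': 3, 'y': 5, 'x': 2}
i=5, x='z': counts = {'z': 8, 'y': 5, 'x': 2}
i=6, x='y': counts = {'z': 8, 'y': 11, 'x': 2}
i=7, x='x': counts = {'z': 8, 'y': 11, 'x': 9}
i=8, x='z': counts = {'z': 16, 'y': 11, 'x': 9}
i=9, x='x': counts = {'z': 16, 'y': 11, 'x': 18}

{'z': 16, 'y': 11, 'x': 18}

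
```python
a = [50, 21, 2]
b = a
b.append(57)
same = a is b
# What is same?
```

After line 1: a = [50, 21, 2]
After line 2 (b = a is an alias, same object): a = [50, 21, 2], b = [50, 21, 2]
After line 3 (b.append mutates the shared list): a = [50, 21, 2, 57], b = [50, 21, 2, 57]
After line 4 (same = a is b; same object -> True): same = True

True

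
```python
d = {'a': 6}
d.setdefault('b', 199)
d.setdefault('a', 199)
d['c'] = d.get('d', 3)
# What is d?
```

After line 1: d = {'a': 6}
After line 2 (setdefault adds 'b'=199): d = {'a': 6, 'b': 199}
After line 3 (setdefault 'a' no-op, already exists): d = {'a': 6, 'b': 199}
After line 4 (get('d', 3) returns default since 'd' not in d): d = {'a': 6, 'b': 199, 'c': 3}

{'a': 6, 'b': 199, 'c': 3}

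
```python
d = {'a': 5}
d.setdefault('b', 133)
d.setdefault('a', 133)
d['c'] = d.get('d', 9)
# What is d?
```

After line 1: d = {'a': 5}
After line 2 (setdefault adds 'b'=133): d = {'a': 5, 'b': 133}
After line 3 (setdefault 'a' no-op, already exists): d = {'a': 5, 'b': 133}
After line 4 (get('d', 9) returns default since 'd' not in d): d = {'a': 5, 'b': 133, 'c': 9}

{'a': 5, 'b': 133, 'c': 9}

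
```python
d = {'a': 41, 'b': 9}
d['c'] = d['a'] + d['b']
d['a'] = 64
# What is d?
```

After line 1: d = {'a': 41, 'b': 9}
After line 2 (d['c'] = 41 + 9): d = {'a': 41, 'b': 9, 'c': 50}
After line 3: d = {'a': 64, 'b': 9, 'c': 50}

{'a': 64, 'b': 9, 'c': 50}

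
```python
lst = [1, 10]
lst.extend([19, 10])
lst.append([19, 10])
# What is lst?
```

After line 1: lst = [1, 10]
After line 2 (extend unpacks [19, 10]): lst = [1, 10, 19, 10]
After line 3 (append adds [19, 10] as single element): lst = [1, 10, 19, 10, [19, 10]]

[1, 10, 19, 10, [19, 10]]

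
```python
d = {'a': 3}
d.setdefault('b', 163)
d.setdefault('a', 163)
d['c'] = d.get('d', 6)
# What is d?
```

After line 1: d = {'a': 3}
After line 2 (setdefault adds 'b'=163): d = {'a': 3, 'b': 163}
After line 3 (setdefault 'a' no-op, already exists): d = {'a': 3, 'b': 163}
After line 4 (get('d', 6) returns default since 'd' not in d): d = {'a': 3, 'b': 163, 'c': 6}

{'a': 3, 'b': 163, 'c': 6}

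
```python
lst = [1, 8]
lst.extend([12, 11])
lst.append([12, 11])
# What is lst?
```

After line 1: lst = [1, 8]
After line 2 (extend unpacks [12, 11]): lst = [1, 8, 12, 11]
After line 3 (append adds [12, 11] as single element): lst = [1, 8, 12, 11, [12, 11]]

[1, 8, 12, 11, [12, 11]]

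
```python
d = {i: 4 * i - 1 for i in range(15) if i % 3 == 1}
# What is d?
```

{1: 3, 4: 15, 7: 27, 10: 39, 13: 51}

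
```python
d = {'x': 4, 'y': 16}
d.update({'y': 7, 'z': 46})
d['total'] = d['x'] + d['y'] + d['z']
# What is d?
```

After line 1: d = {'x': 4, 'y': 16}
After line 2 (y overwritten, z added): d = {'x': 4, 'y': 7, 'z': 46}
After line 3 (total = 4 + 7 + 46 = 57): d = {'x': 4, 'y': 7, 'z': 46, 'total': 57}

{'x': 4, 'y': 7, 'z': 46, 'total': 57}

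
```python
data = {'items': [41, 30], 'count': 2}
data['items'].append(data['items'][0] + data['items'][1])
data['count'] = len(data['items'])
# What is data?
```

After line 1: data = {'items': [41, 30], 'count': 2}
After line 2 (append 41 + 30 = 71): data = {'items': [41, 30, 71], 'count': 2}
After line 3 (count = len(items) = 3): data = {'items': [41, 30, 71], 'count': 3}

{'items': [41, 30, 71], 'count': 3}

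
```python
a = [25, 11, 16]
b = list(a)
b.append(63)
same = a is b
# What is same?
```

After line 1: a = [25, 11, 16]
After line 2 (b = list(a) is a shallow copy, new object): a = [25, 11, 16], b = [25, 11, 16]
After line 3 (append only mutates b): a = [25, 11, 16], b = [25, 11, 16, 63]
After line 4 (same = a is b; different objects -> False): same = False

False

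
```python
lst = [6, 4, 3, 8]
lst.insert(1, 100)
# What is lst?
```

[6, 100, 4, 3, 8]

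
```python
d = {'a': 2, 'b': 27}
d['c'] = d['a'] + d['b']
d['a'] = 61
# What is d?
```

After line 1: d = {'a': 2, 'b': 27}
After line 2 (d['c'] = 2 + 27): d = {'a': 2, 'b': 27, 'c': 29}
After line 3: d = {'a': 61, 'b': 27, 'c': 29}

{'a': 61, 'b': 27, 'c': 29}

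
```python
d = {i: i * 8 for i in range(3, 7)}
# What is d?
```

{3: 24, 4: 32, 5: 40, 6: 48}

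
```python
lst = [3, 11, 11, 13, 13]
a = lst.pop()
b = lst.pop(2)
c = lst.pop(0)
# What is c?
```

After line 1: lst = [3, 11, 11, 13, 13]
After line 2 (pop() -> a = 13): lst = [3, 11, 11, 13]
After line 3 (pop(2) -> b = 11): lst = [3, 11, 13]
After line 4 (pop(0) -> c = 3): lst = [11, 13]

3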